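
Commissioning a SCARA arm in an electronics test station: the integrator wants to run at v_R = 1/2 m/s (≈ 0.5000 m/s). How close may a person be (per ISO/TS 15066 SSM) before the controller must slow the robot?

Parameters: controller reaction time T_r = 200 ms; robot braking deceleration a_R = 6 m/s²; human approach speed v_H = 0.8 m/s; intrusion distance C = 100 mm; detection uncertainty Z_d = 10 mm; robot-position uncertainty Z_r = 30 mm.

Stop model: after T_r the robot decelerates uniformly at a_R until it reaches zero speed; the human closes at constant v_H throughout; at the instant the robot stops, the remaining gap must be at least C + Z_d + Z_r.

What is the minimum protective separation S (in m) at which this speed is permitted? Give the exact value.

braking lasts T_s = (1/2)/6 = 0.0833 s
robot covers v_R·T_r = 0.5000·0.2000 = 0.1000 m before braking
robot under decel: 0.5000²/(2·6.0000) = 0.0208 m
human over T_r+T_s: 0.8000·(0.2000+0.0833) = 0.2267 m
residual clearance needed = 0.1000+0.0100+0.0300 = 0.1400 m
S_min ≈ 0.1000+0.0208+0.2267+0.1400  ⇒  S_min = 39/80 m

S_min = 39/80 m = 0.4875 m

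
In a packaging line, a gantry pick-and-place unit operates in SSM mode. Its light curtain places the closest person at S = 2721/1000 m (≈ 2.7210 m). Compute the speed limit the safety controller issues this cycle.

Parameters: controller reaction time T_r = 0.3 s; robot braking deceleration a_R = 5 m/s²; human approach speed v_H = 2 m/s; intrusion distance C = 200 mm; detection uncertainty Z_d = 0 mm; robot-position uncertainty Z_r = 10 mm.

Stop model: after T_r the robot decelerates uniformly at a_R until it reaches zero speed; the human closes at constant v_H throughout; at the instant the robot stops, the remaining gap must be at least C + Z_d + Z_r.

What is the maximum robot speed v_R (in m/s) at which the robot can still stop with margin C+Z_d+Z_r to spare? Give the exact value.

v_R_max = 21/10 m/s = 2.1000 m/s

at the boundary: (1/10)·v² + (7/10)·v + (-1911/1000) = 0
  disc = (7/10)² − 4·(1/10)·(-1911/1000) = 784/625 ; √disc = 28/25
  v_R = (−(7/10) + 28/25) / (2·(1/10)) = 21/10 m/s
check:
stop time T_s = (21/10)/5 = 0.4200 s
reaction-phase robot travel = 2.1000·0.3000 = 0.6300 m
robot covers 2.1000·0.4200 − ½·5.0000·0.4200² = 0.4410 m while stopping
human over T_r+T_s: 2.0000·(0.3000+0.4200) = 1.4400 m
C+Z_d+Z_r = 0.2000+0.0000+0.0100 = 0.2100 m
sum ≈ 0.6300+0.4410+1.4400+0.2100 ≈ 2.7210 m = S ✓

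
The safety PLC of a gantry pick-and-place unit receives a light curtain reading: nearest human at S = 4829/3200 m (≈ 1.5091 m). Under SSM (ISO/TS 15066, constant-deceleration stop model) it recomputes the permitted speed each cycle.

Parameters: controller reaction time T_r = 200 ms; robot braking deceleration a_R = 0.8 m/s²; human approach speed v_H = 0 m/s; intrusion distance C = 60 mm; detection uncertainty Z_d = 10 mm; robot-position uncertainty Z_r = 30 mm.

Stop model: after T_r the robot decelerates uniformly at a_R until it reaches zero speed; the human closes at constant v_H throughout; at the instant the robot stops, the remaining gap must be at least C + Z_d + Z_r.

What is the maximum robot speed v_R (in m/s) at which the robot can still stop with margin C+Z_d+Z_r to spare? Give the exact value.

v_R_max = 27/20 m/s = 1.3500 m/s

quadratic (5/8)·v² + (1/5)·v + (-4509/3200) = 0
  disc = (1/5)² − 4·(5/8)·(-4509/3200) = 22801/6400 ; √disc = 151/80
  v_R = (−(1/5) + 151/80) / (2·(5/8)) = 27/20 m/s
check:
braking lasts T_s = (27/20)/(4/5) = 1.6875 s
reaction-phase robot travel = 1.3500·0.2000 = 0.2700 m
braking distance = 1.3500²/(2·0.8000) = 1.1391 m
person approaches 0.0000·(0.2000+1.6875) = 0.0000 m
margins: 0.0600+0.0100+0.0300 = 0.1000 m
sum ≈ 0.2700+1.1391+0.0000+0.1000 ≈ 1.5091 m = S ✓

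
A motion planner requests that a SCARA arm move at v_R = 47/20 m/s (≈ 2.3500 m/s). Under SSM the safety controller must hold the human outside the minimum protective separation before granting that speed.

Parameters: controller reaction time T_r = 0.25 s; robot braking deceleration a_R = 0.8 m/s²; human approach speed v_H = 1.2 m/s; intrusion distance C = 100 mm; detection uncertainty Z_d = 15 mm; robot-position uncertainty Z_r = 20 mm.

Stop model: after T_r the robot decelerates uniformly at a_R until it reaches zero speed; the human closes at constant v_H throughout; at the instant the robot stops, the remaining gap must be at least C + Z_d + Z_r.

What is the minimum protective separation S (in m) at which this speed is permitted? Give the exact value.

S_min = 25597/3200 m = 7.9991 m

stop time T_s = (47/20)/(4/5) = 2.9375 s
robot in T_r: 2.3500·0.2500 = 0.5875 m
braking distance = 2.3500²/(2·0.8000) = 3.4516 m
human over T_r+T_s: 1.2000·(0.2500+2.9375) = 3.8250 m
residual clearance needed = 0.1000+0.0150+0.0200 = 0.1350 m
S_min ≈ 0.5875+3.4516+3.8250+0.1350  ⇒  S_min = 25597/3200 m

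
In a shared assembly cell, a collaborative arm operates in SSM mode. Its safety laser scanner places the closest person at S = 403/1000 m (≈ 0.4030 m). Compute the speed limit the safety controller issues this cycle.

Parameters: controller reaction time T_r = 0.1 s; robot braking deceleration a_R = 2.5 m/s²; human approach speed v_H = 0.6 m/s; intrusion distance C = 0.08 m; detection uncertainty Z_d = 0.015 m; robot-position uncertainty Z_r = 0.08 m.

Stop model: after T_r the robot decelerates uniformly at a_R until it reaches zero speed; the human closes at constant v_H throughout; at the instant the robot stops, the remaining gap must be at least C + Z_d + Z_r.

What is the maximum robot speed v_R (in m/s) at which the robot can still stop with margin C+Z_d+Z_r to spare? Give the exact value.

v_R_max = 2/5 m/s = 0.4000 m/s

quadratic (1/5)·v² + (17/50)·v + (-21/125) = 0
  disc = (17/50)² − 4·(1/5)·(-21/125) = 1/4 ; √disc = 1/2
  v_R = (−(17/50) + 1/2) / (2·(1/5)) = 2/5 m/s
check:
braking lasts T_s = (2/5)/(5/2) = 0.1600 s
robot covers v_R·T_r = 0.4000·0.1000 = 0.0400 m before braking
braking distance = 0.4000²/(2·2.5000) = 0.0320 m
person approaches 0.6000·(0.1000+0.1600) = 0.1560 m
residual clearance needed = 0.0800+0.0150+0.0800 = 0.1750 m
sum ≈ 0.0400+0.0320+0.1560+0.1750 ≈ 0.4030 m = S ✓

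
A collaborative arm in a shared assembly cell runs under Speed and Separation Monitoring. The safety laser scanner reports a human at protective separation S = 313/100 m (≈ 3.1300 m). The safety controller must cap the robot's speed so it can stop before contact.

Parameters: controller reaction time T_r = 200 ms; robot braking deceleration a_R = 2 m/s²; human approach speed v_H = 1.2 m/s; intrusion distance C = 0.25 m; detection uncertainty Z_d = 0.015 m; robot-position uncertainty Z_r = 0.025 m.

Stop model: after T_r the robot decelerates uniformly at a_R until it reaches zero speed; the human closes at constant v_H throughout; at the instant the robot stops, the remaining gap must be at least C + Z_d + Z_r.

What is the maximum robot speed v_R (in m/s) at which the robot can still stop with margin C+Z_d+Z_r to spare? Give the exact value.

quadratic (1/4)·v² + (4/5)·v + (-13/5) = 0
  disc = (4/5)² − 4·(1/4)·(-13/5) = 81/25 ; √disc = 9/5
  v_R = (−(4/5) + 9/5) / (2·(1/4)) = 2 m/s
check:
stop time T_s = 2/2 = 1.0000 s
robot in T_r: 2.0000·0.2000 = 0.4000 m
robot covers 2.0000·1.0000 − ½·2.0000·1.0000² = 1.0000 m while stopping
person approaches 1.2000·(0.2000+1.0000) = 1.4400 m
residual clearance needed = 0.2500+0.0150+0.0250 = 0.2900 m
sum ≈ 0.4000+1.0000+1.4400+0.2900 ≈ 3.1300 m = S ✓

v_R_max = 2 m/s = 2.0000 m/s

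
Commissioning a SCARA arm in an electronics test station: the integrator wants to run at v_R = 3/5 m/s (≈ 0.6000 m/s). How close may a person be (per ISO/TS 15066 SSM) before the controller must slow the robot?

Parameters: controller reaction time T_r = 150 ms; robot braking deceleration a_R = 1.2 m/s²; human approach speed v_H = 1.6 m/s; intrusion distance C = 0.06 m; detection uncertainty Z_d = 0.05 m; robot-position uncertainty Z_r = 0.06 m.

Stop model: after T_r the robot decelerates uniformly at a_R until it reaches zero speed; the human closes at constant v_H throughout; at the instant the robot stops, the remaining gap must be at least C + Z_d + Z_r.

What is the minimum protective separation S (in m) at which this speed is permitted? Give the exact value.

stop time T_s = (3/5)/(6/5) = 0.5000 s
robot covers v_R·T_r = 0.6000·0.1500 = 0.0900 m before braking
braking distance = 0.6000²/(2·1.2000) = 0.1500 m
human closes 1.6000·0.6500 = 1.0400 m
residual clearance needed = 0.0600+0.0500+0.0600 = 0.1700 m
S_min ≈ 0.0900+0.1500+1.0400+0.1700  ⇒  S_min = 29/20 m

S_min = 29/20 m = 1.4500 m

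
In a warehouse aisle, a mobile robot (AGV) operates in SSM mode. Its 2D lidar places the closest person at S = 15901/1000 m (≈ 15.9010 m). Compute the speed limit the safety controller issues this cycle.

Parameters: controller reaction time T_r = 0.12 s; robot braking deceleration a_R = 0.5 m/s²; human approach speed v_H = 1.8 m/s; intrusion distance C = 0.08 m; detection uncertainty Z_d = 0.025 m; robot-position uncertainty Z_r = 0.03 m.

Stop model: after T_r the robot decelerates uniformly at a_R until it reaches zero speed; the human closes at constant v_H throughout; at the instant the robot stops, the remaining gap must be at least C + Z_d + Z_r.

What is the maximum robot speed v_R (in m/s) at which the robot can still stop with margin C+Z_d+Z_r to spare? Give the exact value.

collect terms ⇒ (1)·v_R² + (93/25)·v_R + (-311/20) = 0
  disc = (93/25)² − 4·(1)·(-311/20) = 47524/625 ; √disc = 218/25
  v_R = (−(93/25) + 218/25) / (2·(1)) = 5/2 m/s
check:
braking lasts T_s = (5/2)/(1/2) = 5.0000 s
reaction-phase robot travel = 2.5000·0.1200 = 0.3000 m
braking distance = 2.5000²/(2·0.5000) = 6.2500 m
human closes 1.8000·5.1200 = 9.2160 m
margins: 0.0800+0.0250+0.0300 = 0.1350 m
sum ≈ 0.3000+6.2500+9.2160+0.1350 ≈ 15.9010 m = S ✓

v_R_max = 5/2 m/s = 2.5000 m/s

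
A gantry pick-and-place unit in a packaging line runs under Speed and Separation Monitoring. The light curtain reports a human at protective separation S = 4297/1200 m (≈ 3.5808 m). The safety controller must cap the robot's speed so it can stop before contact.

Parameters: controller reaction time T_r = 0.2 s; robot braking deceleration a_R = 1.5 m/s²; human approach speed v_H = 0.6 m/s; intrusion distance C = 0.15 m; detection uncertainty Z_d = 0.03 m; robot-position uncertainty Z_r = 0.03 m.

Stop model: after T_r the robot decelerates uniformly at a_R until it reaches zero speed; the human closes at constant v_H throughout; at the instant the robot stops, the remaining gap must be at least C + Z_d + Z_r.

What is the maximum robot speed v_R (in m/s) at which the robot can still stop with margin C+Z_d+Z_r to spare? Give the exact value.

v_R_max = 47/20 m/s = 2.3500 m/s

collect terms ⇒ (1/3)·v_R² + (3/5)·v_R + (-3901/1200) = 0
  disc = (3/5)² − 4·(1/3)·(-3901/1200) = 169/36 ; √disc = 13/6
  v_R = (−(3/5) + 13/6) / (2·(1/3)) = 47/20 m/s
check:
T_s = v_R/a_R = (47/20)/(3/2) = 1.5667 s
reaction-phase robot travel = 2.3500·0.2000 = 0.4700 m
robot under decel: 2.3500²/(2·1.5000) = 1.8408 m
human over T_r+T_s: 0.6000·(0.2000+1.5667) = 1.0600 m
margins: 0.1500+0.0300+0.0300 = 0.2100 m
sum ≈ 0.4700+1.8408+1.0600+0.2100 ≈ 3.5808 m = S ✓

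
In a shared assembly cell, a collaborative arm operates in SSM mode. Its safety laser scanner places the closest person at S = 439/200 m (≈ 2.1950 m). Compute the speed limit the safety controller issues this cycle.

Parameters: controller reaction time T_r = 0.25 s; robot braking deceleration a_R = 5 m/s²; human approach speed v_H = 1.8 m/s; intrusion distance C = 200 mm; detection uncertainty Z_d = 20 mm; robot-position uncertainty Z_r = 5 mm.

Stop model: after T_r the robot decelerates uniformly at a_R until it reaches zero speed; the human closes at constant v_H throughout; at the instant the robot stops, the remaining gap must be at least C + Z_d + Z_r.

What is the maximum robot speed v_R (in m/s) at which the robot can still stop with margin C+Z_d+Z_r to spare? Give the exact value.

collect terms ⇒ (1/10)·v_R² + (61/100)·v_R + (-38/25) = 0
  disc = (61/100)² − 4·(1/10)·(-38/25) = 9801/10000 ; √disc = 99/100
  v_R = (−(61/100) + 99/100) / (2·(1/10)) = 19/10 m/s
check:
braking lasts T_s = (19/10)/5 = 0.3800 s
robot covers v_R·T_r = 1.9000·0.2500 = 0.4750 m before braking
robot covers 1.9000·0.3800 − ½·5.0000·0.3800² = 0.3610 m while stopping
person approaches 1.8000·(0.2500+0.3800) = 1.1340 m
C+Z_d+Z_r = 0.2000+0.0200+0.0050 = 0.2250 m
sum ≈ 0.4750+0.3610+1.1340+0.2250 ≈ 2.1950 m = S ✓

v_R_max = 19/10 m/s = 1.9000 m/s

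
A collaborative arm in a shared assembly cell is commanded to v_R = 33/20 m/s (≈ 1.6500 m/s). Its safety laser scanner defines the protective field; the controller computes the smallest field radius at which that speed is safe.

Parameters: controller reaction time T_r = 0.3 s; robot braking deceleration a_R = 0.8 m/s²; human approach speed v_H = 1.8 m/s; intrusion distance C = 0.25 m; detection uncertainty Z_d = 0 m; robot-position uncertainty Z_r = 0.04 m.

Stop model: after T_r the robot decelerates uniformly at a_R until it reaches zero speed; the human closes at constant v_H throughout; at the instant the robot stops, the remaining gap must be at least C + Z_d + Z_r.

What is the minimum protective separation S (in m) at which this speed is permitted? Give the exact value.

stop time T_s = (33/20)/(4/5) = 2.0625 s
reaction-phase robot travel = 1.6500·0.3000 = 0.4950 m
braking distance = 1.6500²/(2·0.8000) = 1.7016 m
human closes 1.8000·2.3625 = 4.2525 m
residual clearance needed = 0.2500+0.0000+0.0400 = 0.2900 m
S_min ≈ 0.4950+1.7016+4.2525+0.2900  ⇒  S_min = 4313/640 m

S_min = 4313/640 m = 6.7391 m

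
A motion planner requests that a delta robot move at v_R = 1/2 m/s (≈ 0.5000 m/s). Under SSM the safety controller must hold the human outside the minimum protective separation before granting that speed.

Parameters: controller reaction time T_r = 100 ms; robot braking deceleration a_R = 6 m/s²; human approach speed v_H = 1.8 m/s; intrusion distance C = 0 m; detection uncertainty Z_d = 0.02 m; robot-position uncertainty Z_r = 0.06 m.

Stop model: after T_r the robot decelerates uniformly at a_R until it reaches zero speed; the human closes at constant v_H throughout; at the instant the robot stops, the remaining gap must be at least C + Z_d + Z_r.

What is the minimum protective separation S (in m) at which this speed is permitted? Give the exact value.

braking lasts T_s = (1/2)/6 = 0.0833 s
robot in T_r: 0.5000·0.1000 = 0.0500 m
robot under decel: 0.5000²/(2·6.0000) = 0.0208 m
person approaches 1.8000·(0.1000+0.0833) = 0.3300 m
residual clearance needed = 0.0000+0.0200+0.0600 = 0.0800 m
S_min ≈ 0.0500+0.0208+0.3300+0.0800  ⇒  S_min = 577/1200 m

S_min = 577/1200 m = 0.4808 m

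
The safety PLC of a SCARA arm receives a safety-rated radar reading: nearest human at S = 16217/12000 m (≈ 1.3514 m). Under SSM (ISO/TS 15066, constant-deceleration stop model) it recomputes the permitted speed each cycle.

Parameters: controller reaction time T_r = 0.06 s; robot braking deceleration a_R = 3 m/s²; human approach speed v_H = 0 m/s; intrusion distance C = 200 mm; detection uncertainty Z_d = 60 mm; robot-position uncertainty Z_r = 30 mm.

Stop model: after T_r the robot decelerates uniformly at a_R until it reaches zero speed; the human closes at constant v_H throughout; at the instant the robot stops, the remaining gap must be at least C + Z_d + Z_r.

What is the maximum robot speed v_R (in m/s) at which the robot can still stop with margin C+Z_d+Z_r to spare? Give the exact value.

v_R_max = 47/20 m/s = 2.3500 m/s

at the boundary: (1/6)·v² + (3/50)·v + (-12737/12000) = 0
  disc = (3/50)² − 4·(1/6)·(-12737/12000) = 64009/90000 ; √disc = 253/300
  v_R = (−(3/50) + 253/300) / (2·(1/6)) = 47/20 m/s
check:
T_s = v_R/a_R = (47/20)/3 = 0.7833 s
robot covers v_R·T_r = 2.3500·0.0600 = 0.1410 m before braking
braking distance = 2.3500²/(2·3.0000) = 0.9204 m
human over T_r+T_s: 0.0000·(0.0600+0.7833) = 0.0000 m
margins: 0.2000+0.0600+0.0300 = 0.2900 m
sum ≈ 0.1410+0.9204+0.0000+0.2900 ≈ 1.3514 m = S ✓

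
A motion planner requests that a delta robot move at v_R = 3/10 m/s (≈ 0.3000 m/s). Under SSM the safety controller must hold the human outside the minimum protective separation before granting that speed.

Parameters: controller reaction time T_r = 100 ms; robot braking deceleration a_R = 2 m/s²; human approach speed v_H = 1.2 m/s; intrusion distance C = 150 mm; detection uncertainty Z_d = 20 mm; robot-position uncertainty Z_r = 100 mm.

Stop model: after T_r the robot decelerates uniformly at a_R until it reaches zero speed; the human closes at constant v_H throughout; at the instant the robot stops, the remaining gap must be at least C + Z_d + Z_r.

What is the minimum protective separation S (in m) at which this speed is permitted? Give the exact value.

S_min = 249/400 m = 0.6225 m

braking lasts T_s = (3/10)/2 = 0.1500 s
reaction-phase robot travel = 0.3000·0.1000 = 0.0300 m
robot under decel: 0.3000²/(2·2.0000) = 0.0225 m
human closes 1.2000·0.2500 = 0.3000 m
margins: 0.1500+0.0200+0.1000 = 0.2700 m
S_min ≈ 0.0300+0.0225+0.3000+0.2700  ⇒  S_min = 249/400 m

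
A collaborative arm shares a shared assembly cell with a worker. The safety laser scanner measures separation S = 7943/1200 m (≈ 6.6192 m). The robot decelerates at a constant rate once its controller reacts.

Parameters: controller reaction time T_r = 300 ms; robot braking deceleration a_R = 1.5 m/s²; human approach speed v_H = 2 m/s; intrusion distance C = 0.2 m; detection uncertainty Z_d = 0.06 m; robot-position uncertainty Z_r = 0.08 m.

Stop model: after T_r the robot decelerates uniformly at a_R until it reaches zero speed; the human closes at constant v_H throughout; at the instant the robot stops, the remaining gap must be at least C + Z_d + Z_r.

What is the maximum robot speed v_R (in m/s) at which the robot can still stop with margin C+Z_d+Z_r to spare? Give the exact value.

at the boundary: (1/3)·v² + (49/30)·v + (-1363/240) = 0
  disc = (49/30)² − 4·(1/3)·(-1363/240) = 256/25 ; √disc = 16/5
  v_R = (−(49/30) + 16/5) / (2·(1/3)) = 47/20 m/s
check:
braking lasts T_s = (47/20)/(3/2) = 1.5667 s
reaction-phase robot travel = 2.3500·0.3000 = 0.7050 m
robot covers 2.3500·1.5667 − ½·1.5000·1.5667² = 1.8408 m while stopping
person approaches 2.0000·(0.3000+1.5667) = 3.7333 m
margins: 0.2000+0.0600+0.0800 = 0.3400 m
sum ≈ 0.7050+1.8408+3.7333+0.3400 ≈ 6.6192 m = S ✓

v_R_max = 47/20 m/s = 2.3500 m/s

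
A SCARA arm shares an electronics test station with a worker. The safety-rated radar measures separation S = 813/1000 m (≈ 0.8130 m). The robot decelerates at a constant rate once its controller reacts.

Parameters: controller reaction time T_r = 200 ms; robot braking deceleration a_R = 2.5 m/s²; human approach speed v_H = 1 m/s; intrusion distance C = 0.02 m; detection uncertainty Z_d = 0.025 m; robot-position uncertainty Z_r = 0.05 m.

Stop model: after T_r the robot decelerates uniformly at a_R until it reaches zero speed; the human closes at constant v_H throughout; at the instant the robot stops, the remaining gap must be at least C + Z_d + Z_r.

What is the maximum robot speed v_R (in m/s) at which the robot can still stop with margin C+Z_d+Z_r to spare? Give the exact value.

v_R_max = 7/10 m/s = 0.7000 m/s

quadratic (1/5)·v² + (3/5)·v + (-259/500) = 0
  disc = (3/5)² − 4·(1/5)·(-259/500) = 484/625 ; √disc = 22/25
  v_R = (−(3/5) + 22/25) / (2·(1/5)) = 7/10 m/s
check:
T_s = v_R/a_R = (7/10)/(5/2) = 0.2800 s
reaction-phase robot travel = 0.7000·0.2000 = 0.1400 m
robot covers 0.7000·0.2800 − ½·2.5000·0.2800² = 0.0980 m while stopping
person approaches 1.0000·(0.2000+0.2800) = 0.4800 m
residual clearance needed = 0.0200+0.0250+0.0500 = 0.0950 m
sum ≈ 0.1400+0.0980+0.4800+0.0950 ≈ 0.8130 m = S ✓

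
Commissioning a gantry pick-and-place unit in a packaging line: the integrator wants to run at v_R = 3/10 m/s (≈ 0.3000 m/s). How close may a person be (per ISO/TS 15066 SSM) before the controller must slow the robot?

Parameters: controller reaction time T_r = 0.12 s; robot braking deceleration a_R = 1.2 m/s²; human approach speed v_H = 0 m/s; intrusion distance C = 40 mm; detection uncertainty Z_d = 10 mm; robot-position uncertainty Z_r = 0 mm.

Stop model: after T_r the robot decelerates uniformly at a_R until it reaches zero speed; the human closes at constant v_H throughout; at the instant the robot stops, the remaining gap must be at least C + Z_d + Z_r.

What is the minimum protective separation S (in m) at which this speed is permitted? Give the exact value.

S_min = 247/2000 m = 0.1235 m

T_s = v_R/a_R = (3/10)/(6/5) = 0.2500 s
robot in T_r: 0.3000·0.1200 = 0.0360 m
robot covers 0.3000·0.2500 − ½·1.2000·0.2500² = 0.0375 m while stopping
human closes 0.0000·0.3700 = 0.0000 m
margins: 0.0400+0.0100+0.0000 = 0.0500 m
S_min ≈ 0.0360+0.0375+0.0000+0.0500  ⇒  S_min = 247/2000 m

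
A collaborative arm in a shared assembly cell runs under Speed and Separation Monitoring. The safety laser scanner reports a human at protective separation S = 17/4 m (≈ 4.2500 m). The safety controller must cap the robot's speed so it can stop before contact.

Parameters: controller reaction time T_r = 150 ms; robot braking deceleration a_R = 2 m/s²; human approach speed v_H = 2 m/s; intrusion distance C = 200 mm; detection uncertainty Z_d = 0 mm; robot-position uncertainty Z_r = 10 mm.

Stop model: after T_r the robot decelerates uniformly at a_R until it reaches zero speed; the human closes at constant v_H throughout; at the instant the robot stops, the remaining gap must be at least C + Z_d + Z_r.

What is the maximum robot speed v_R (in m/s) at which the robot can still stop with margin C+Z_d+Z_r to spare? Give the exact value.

collect terms ⇒ (1/4)·v_R² + (23/20)·v_R + (-187/50) = 0
  disc = (23/20)² − 4·(1/4)·(-187/50) = 81/16 ; √disc = 9/4
  v_R = (−(23/20) + 9/4) / (2·(1/4)) = 11/5 m/s
check:
T_s = v_R/a_R = (11/5)/2 = 1.1000 s
robot covers v_R·T_r = 2.2000·0.1500 = 0.3300 m before braking
robot covers 2.2000·1.1000 − ½·2.0000·1.1000² = 1.2100 m while stopping
human closes 2.0000·1.2500 = 2.5000 m
residual clearance needed = 0.2000+0.0000+0.0100 = 0.2100 m
sum ≈ 0.3300+1.2100+2.5000+0.2100 ≈ 4.2500 m = S ✓

v_R_max = 11/5 m/s = 2.2000 m/s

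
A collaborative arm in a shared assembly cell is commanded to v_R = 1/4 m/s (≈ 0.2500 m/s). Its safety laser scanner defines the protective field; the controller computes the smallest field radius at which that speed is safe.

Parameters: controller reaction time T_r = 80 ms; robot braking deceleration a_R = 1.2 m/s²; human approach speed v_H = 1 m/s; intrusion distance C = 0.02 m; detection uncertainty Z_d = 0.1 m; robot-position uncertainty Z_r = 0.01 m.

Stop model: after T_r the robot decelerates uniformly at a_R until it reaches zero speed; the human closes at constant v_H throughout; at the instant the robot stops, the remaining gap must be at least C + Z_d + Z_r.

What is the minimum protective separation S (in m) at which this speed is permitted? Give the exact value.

S_min = 743/1600 m = 0.4644 m

braking lasts T_s = (1/4)/(6/5) = 0.2083 s
robot covers v_R·T_r = 0.2500·0.0800 = 0.0200 m before braking
robot under decel: 0.2500²/(2·1.2000) = 0.0260 m
human closes 1.0000·0.2883 = 0.2883 m
residual clearance needed = 0.0200+0.1000+0.0100 = 0.1300 m
S_min ≈ 0.0200+0.0260+0.2883+0.1300  ⇒  S_min = 743/1600 m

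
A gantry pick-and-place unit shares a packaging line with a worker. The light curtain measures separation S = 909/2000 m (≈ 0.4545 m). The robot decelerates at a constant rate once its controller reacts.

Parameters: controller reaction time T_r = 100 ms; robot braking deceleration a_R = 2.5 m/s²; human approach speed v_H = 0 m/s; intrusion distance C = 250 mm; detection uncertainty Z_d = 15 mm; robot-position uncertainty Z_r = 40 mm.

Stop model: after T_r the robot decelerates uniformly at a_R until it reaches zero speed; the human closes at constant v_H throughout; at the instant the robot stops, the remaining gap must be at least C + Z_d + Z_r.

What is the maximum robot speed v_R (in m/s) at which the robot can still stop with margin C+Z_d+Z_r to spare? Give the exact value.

v_R_max = 13/20 m/s = 0.6500 m/s

collect terms ⇒ (1/5)·v_R² + (1/10)·v_R + (-299/2000) = 0
  disc = (1/10)² − 4·(1/5)·(-299/2000) = 81/625 ; √disc = 9/25
  v_R = (−(1/10) + 9/25) / (2·(1/5)) = 13/20 m/s
check:
T_s = v_R/a_R = (13/20)/(5/2) = 0.2600 s
robot in T_r: 0.6500·0.1000 = 0.0650 m
robot covers 0.6500·0.2600 − ½·2.5000·0.2600² = 0.0845 m while stopping
human over T_r+T_s: 0.0000·(0.1000+0.2600) = 0.0000 m
C+Z_d+Z_r = 0.2500+0.0150+0.0400 = 0.3050 m
sum ≈ 0.0650+0.0845+0.0000+0.3050 ≈ 0.4545 m = S ✓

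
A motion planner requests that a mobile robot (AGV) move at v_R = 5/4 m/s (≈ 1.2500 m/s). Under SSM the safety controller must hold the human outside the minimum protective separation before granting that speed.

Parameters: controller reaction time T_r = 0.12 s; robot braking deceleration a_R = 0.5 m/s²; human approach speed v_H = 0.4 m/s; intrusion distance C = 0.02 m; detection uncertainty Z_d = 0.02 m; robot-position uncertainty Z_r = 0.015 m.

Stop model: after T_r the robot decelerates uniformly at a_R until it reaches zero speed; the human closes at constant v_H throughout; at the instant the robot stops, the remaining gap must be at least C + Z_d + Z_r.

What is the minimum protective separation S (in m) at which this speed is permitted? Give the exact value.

S_min = 5631/2000 m = 2.8155 m

stop time T_s = (5/4)/(1/2) = 2.5000 s
reaction-phase robot travel = 1.2500·0.1200 = 0.1500 m
braking distance = 1.2500²/(2·0.5000) = 1.5625 m
person approaches 0.4000·(0.1200+2.5000) = 1.0480 m
residual clearance needed = 0.0200+0.0200+0.0150 = 0.0550 m
S_min ≈ 0.1500+1.5625+1.0480+0.0550  ⇒  S_min = 5631/2000 m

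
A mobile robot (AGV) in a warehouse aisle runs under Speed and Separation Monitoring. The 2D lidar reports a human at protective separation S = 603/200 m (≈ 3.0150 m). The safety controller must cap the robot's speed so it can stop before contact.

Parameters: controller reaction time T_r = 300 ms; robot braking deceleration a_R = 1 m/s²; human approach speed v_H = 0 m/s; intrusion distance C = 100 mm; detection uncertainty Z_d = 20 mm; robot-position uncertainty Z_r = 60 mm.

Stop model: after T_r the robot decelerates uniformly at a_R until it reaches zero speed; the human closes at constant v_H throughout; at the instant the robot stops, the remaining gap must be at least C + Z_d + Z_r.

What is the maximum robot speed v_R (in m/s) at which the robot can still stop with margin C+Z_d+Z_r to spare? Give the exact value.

at the boundary: (1/2)·v² + (3/10)·v + (-567/200) = 0
  disc = (3/10)² − 4·(1/2)·(-567/200) = 144/25 ; √disc = 12/5
  v_R = (−(3/10) + 12/5) / (2·(1/2)) = 21/10 m/s
check:
T_s = v_R/a_R = (21/10)/1 = 2.1000 s
robot in T_r: 2.1000·0.3000 = 0.6300 m
robot under decel: 2.1000²/(2·1.0000) = 2.2050 m
human over T_r+T_s: 0.0000·(0.3000+2.1000) = 0.0000 m
margins: 0.1000+0.0200+0.0600 = 0.1800 m
sum ≈ 0.6300+2.2050+0.0000+0.1800 ≈ 3.0150 m = S ✓

v_R_max = 21/10 m/s = 2.1000 m/s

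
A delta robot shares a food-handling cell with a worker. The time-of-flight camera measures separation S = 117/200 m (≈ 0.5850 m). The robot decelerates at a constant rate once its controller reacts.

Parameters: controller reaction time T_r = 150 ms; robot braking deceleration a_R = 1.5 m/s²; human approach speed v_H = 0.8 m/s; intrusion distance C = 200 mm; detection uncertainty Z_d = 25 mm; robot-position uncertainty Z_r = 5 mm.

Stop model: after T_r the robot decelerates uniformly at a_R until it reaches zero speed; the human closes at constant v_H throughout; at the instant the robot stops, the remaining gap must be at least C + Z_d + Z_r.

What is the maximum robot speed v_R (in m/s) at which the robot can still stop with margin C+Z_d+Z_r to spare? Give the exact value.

quadratic (1/3)·v² + (41/60)·v + (-47/200) = 0
  disc = (41/60)² − 4·(1/3)·(-47/200) = 2809/3600 ; √disc = 53/60
  v_R = (−(41/60) + 53/60) / (2·(1/3)) = 3/10 m/s
check:
braking lasts T_s = (3/10)/(3/2) = 0.2000 s
robot in T_r: 0.3000·0.1500 = 0.0450 m
robot under decel: 0.3000²/(2·1.5000) = 0.0300 m
human closes 0.8000·0.3500 = 0.2800 m
margins: 0.2000+0.0250+0.0050 = 0.2300 m
sum ≈ 0.0450+0.0300+0.2800+0.2300 ≈ 0.5850 m = S ✓

v_R_max = 3/10 m/s = 0.3000 m/s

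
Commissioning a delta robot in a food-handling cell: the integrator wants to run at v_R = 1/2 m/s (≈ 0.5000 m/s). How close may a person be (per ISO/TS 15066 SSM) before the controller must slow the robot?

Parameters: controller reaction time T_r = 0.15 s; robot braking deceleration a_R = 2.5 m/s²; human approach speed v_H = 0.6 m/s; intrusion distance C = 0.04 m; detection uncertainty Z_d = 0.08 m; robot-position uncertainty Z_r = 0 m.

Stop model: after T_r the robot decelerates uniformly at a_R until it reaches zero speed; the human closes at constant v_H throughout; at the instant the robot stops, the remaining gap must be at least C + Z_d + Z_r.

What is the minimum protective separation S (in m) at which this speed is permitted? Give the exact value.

stop time T_s = (1/2)/(5/2) = 0.2000 s
robot covers v_R·T_r = 0.5000·0.1500 = 0.0750 m before braking
braking distance = 0.5000²/(2·2.5000) = 0.0500 m
person approaches 0.6000·(0.1500+0.2000) = 0.2100 m
C+Z_d+Z_r = 0.0400+0.0800+0.0000 = 0.1200 m
S_min ≈ 0.0750+0.0500+0.2100+0.1200  ⇒  S_min = 91/200 m

S_min = 91/200 m = 0.4550 m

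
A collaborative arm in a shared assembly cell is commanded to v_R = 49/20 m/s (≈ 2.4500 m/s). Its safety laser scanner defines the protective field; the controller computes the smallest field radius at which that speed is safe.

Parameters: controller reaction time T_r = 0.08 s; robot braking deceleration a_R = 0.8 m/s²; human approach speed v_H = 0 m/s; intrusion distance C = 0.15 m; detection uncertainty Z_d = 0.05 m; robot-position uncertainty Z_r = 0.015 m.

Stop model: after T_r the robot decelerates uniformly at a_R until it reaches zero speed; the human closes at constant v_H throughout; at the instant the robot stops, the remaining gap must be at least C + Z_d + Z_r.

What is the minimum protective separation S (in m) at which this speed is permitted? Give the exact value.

S_min = 66601/16000 m = 4.1626 m

T_s = v_R/a_R = (49/20)/(4/5) = 3.0625 s
reaction-phase robot travel = 2.4500·0.0800 = 0.1960 m
robot covers 2.4500·3.0625 − ½·0.8000·3.0625² = 3.7516 m while stopping
human closes 0.0000·3.1425 = 0.0000 m
margins: 0.1500+0.0500+0.0150 = 0.2150 m
S_min ≈ 0.1960+3.7516+0.0000+0.2150  ⇒  S_min = 66601/16000 m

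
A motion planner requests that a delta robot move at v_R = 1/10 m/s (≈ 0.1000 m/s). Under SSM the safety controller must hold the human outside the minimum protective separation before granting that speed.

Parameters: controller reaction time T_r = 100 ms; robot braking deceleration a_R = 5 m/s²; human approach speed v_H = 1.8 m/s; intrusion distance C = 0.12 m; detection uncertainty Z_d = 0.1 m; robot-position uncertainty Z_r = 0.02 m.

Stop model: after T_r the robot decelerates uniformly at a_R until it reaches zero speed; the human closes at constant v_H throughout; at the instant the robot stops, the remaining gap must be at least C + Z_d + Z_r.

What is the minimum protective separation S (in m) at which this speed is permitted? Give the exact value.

braking lasts T_s = (1/10)/5 = 0.0200 s
robot covers v_R·T_r = 0.1000·0.1000 = 0.0100 m before braking
braking distance = 0.1000²/(2·5.0000) = 0.0010 m
person approaches 1.8000·(0.1000+0.0200) = 0.2160 m
residual clearance needed = 0.1200+0.1000+0.0200 = 0.2400 m
S_min ≈ 0.0100+0.0010+0.2160+0.2400  ⇒  S_min = 467/1000 m

S_min = 467/1000 m = 0.4670 m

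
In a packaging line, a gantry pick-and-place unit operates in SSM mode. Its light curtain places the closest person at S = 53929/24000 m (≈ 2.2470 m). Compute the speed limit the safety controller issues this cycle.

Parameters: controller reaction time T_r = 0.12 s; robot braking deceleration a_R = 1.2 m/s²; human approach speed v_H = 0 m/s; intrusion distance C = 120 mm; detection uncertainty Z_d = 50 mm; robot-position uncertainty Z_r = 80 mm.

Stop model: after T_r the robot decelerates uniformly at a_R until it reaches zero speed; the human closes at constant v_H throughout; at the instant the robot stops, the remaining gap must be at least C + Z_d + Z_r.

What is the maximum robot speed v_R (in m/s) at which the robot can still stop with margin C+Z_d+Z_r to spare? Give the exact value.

v_R_max = 41/20 m/s = 2.0500 m/s

quadratic (5/12)·v² + (3/25)·v + (-47929/24000) = 0
  disc = (3/25)² − 4·(5/12)·(-47929/24000) = 1203409/360000 ; √disc = 1097/600
  v_R = (−(3/25) + 1097/600) / (2·(5/12)) = 41/20 m/s
check:
braking lasts T_s = (41/20)/(6/5) = 1.7083 s
reaction-phase robot travel = 2.0500·0.1200 = 0.2460 m
robot covers 2.0500·1.7083 − ½·1.2000·1.7083² = 1.7510 m while stopping
human closes 0.0000·1.8283 = 0.0000 m
margins: 0.1200+0.0500+0.0800 = 0.2500 m
sum ≈ 0.2460+1.7510+0.0000+0.2500 ≈ 2.2470 m = S ✓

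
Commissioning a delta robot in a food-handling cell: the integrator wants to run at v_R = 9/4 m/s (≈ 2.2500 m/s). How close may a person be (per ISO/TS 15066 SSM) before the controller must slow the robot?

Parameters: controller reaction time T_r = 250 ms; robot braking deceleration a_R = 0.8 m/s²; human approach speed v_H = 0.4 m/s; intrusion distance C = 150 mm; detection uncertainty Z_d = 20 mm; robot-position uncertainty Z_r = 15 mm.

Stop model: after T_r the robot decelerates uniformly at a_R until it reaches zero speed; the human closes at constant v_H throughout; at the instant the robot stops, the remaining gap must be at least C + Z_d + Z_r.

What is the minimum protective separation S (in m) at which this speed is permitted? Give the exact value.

stop time T_s = (9/4)/(4/5) = 2.8125 s
reaction-phase robot travel = 2.2500·0.2500 = 0.5625 m
robot covers 2.2500·2.8125 − ½·0.8000·2.8125² = 3.1641 m while stopping
person approaches 0.4000·(0.2500+2.8125) = 1.2250 m
margins: 0.1500+0.0200+0.0150 = 0.1850 m
S_min ≈ 0.5625+3.1641+1.2250+0.1850  ⇒  S_min = 16437/3200 m

S_min = 16437/3200 m = 5.1366 m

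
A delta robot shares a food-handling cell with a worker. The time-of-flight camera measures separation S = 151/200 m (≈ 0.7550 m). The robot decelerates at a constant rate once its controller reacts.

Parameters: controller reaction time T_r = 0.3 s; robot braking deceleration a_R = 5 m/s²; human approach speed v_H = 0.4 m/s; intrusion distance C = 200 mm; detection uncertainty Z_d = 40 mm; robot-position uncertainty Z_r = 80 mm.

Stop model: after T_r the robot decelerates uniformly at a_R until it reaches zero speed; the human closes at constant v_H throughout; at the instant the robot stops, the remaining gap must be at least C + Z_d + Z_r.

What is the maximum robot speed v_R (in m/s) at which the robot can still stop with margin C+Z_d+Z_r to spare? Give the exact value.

quadratic (1/10)·v² + (19/50)·v + (-63/200) = 0
  disc = (19/50)² − 4·(1/10)·(-63/200) = 169/625 ; √disc = 13/25
  v_R = (−(19/50) + 13/25) / (2·(1/10)) = 7/10 m/s
check:
braking lasts T_s = (7/10)/5 = 0.1400 s
robot in T_r: 0.7000·0.3000 = 0.2100 m
robot under decel: 0.7000²/(2·5.0000) = 0.0490 m
human closes 0.4000·0.4400 = 0.1760 m
margins: 0.2000+0.0400+0.0800 = 0.3200 m
sum ≈ 0.2100+0.0490+0.1760+0.3200 ≈ 0.7550 m = S ✓

v_R_max = 7/10 m/s = 0.7000 m/s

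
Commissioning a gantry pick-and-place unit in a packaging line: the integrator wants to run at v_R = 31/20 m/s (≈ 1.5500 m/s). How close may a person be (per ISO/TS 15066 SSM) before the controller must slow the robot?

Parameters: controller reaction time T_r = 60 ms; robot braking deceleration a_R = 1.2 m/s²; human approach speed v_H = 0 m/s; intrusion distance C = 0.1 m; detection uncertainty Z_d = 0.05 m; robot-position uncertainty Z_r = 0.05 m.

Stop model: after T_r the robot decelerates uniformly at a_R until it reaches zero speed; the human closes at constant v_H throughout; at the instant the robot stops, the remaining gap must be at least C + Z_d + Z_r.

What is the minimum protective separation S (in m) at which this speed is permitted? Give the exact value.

S_min = 31057/24000 m = 1.2940 m

stop time T_s = (31/20)/(6/5) = 1.2917 s
robot in T_r: 1.5500·0.0600 = 0.0930 m
robot under decel: 1.5500²/(2·1.2000) = 1.0010 m
person approaches 0.0000·(0.0600+1.2917) = 0.0000 m
margins: 0.1000+0.0500+0.0500 = 0.2000 m
S_min ≈ 0.0930+1.0010+0.0000+0.2000  ⇒  S_min = 31057/24000 m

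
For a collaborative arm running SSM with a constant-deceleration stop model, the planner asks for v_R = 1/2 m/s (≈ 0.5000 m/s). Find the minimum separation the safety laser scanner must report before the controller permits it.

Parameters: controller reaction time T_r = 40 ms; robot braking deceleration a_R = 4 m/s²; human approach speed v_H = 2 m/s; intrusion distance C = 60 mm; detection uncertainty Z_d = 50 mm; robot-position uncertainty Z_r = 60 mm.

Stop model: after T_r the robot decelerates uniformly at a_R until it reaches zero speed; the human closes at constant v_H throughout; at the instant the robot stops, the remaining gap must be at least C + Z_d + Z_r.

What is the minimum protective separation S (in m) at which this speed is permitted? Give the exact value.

T_s = v_R/a_R = (1/2)/4 = 0.1250 s
robot in T_r: 0.5000·0.0400 = 0.0200 m
robot under decel: 0.5000²/(2·4.0000) = 0.0312 m
human closes 2.0000·0.1650 = 0.3300 m
C+Z_d+Z_r = 0.0600+0.0500+0.0600 = 0.1700 m
S_min ≈ 0.0200+0.0312+0.3300+0.1700  ⇒  S_min = 441/800 m

S_min = 441/800 m = 0.5513 m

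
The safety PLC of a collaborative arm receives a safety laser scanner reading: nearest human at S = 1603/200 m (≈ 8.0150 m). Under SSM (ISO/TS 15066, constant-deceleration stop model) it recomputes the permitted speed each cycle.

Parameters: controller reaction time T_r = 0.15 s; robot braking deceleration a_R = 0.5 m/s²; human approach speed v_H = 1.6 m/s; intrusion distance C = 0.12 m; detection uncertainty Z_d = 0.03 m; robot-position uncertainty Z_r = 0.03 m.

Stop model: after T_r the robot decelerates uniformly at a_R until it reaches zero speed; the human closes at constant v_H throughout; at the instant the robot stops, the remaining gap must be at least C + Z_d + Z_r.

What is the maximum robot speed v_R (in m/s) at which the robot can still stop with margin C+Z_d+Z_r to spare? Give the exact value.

v_R_max = 31/20 m/s = 1.5500 m/s

quadratic (1)·v² + (67/20)·v + (-1519/200) = 0
  disc = (67/20)² − 4·(1)·(-1519/200) = 16641/400 ; √disc = 129/20
  v_R = (−(67/20) + 129/20) / (2·(1)) = 31/20 m/s
check:
braking lasts T_s = (31/20)/(1/2) = 3.1000 s
robot in T_r: 1.5500·0.1500 = 0.2325 m
braking distance = 1.5500²/(2·0.5000) = 2.4025 m
human over T_r+T_s: 1.6000·(0.1500+3.1000) = 5.2000 m
residual clearance needed = 0.1200+0.0300+0.0300 = 0.1800 m
sum ≈ 0.2325+2.4025+5.2000+0.1800 ≈ 8.0150 m = S ✓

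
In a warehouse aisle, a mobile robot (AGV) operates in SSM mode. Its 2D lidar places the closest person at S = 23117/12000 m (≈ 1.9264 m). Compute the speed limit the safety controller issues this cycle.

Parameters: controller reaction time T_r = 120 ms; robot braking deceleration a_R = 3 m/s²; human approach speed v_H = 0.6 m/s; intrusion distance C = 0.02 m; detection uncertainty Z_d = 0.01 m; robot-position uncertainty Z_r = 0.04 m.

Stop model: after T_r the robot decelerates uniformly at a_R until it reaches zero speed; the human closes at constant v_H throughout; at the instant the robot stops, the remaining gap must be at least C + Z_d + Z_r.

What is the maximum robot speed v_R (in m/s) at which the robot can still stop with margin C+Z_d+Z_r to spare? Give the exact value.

at the boundary: (1/6)·v² + (8/25)·v + (-21413/12000) = 0
  disc = (8/25)² − 4·(1/6)·(-21413/12000) = 116281/90000 ; √disc = 341/300
  v_R = (−(8/25) + 341/300) / (2·(1/6)) = 49/20 m/s
check:
T_s = v_R/a_R = (49/20)/3 = 0.8167 s
reaction-phase robot travel = 2.4500·0.1200 = 0.2940 m
robot covers 2.4500·0.8167 − ½·3.0000·0.8167² = 1.0004 m while stopping
human closes 0.6000·0.9367 = 0.5620 m
residual clearance needed = 0.0200+0.0100+0.0400 = 0.0700 m
sum ≈ 0.2940+1.0004+0.5620+0.0700 ≈ 1.9264 m = S ✓

v_R_max = 49/20 m/s = 2.4500 m/s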